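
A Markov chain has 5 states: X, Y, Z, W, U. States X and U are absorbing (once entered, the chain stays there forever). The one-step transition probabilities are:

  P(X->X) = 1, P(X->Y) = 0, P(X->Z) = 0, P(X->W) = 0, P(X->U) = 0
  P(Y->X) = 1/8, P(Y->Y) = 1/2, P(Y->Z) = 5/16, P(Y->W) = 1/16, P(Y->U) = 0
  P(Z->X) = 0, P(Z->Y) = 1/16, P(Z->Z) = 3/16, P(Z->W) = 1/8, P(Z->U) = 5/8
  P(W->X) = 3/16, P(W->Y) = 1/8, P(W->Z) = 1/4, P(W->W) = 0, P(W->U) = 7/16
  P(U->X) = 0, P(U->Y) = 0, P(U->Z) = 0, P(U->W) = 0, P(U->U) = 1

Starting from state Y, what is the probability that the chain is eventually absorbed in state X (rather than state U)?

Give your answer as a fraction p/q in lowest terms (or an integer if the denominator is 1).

Answer: 67/210

Derivation:
Let a_i = P(absorbed in X | start in state i).
Boundary conditions: a_X = 1, a_U = 0.
For each transient state i, a_i = sum_j P(i->j) * a_j:
  a_Y = 1/8*a_X + 1/2*a_Y + 5/16*a_Z + 1/16*a_W + 0*a_U
  a_Z = 0*a_X + 1/16*a_Y + 3/16*a_Z + 1/8*a_W + 5/8*a_U
  a_W = 3/16*a_X + 1/8*a_Y + 1/4*a_Z + 0*a_W + 7/16*a_U

Substituting a_X = 1 and a_U = 0, rearrange to (I - Q) a = r where r[i] = P(i -> X):
  [1/2, -5/16, -1/16] . (a_Y, a_Z, a_W) = 1/8
  [-1/16, 13/16, -1/8] . (a_Y, a_Z, a_W) = 0
  [-1/8, -1/4, 1] . (a_Y, a_Z, a_W) = 3/16

Solving yields:
  a_Y = 67/210
  a_Z = 13/210
  a_W = 17/70

Starting state is Y, so the absorption probability is a_Y = 67/210.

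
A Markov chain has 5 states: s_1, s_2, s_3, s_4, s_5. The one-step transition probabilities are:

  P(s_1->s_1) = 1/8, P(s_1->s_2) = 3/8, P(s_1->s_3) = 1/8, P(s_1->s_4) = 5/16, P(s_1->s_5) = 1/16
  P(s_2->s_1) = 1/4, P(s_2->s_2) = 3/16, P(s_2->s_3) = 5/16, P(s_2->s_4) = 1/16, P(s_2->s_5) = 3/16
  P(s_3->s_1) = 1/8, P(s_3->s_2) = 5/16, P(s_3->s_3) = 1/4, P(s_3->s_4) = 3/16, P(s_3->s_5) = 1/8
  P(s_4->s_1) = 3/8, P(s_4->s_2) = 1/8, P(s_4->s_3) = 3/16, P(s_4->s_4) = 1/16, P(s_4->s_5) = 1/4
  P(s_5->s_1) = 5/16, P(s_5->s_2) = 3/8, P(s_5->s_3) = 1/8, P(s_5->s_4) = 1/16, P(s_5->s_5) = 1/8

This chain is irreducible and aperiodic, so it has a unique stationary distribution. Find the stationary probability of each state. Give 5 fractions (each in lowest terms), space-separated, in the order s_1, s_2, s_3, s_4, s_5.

The stationary distribution satisfies pi = pi * P, i.e.:
  pi_s_1 = 1/8*pi_s_1 + 1/4*pi_s_2 + 1/8*pi_s_3 + 3/8*pi_s_4 + 5/16*pi_s_5
  pi_s_2 = 3/8*pi_s_1 + 3/16*pi_s_2 + 5/16*pi_s_3 + 1/8*pi_s_4 + 3/8*pi_s_5
  pi_s_3 = 1/8*pi_s_1 + 5/16*pi_s_2 + 1/4*pi_s_3 + 3/16*pi_s_4 + 1/8*pi_s_5
  pi_s_4 = 5/16*pi_s_1 + 1/16*pi_s_2 + 3/16*pi_s_3 + 1/16*pi_s_4 + 1/16*pi_s_5
  pi_s_5 = 1/16*pi_s_1 + 3/16*pi_s_2 + 1/8*pi_s_3 + 1/4*pi_s_4 + 1/8*pi_s_5
with normalization: pi_s_1 + pi_s_2 + pi_s_3 + pi_s_4 + pi_s_5 = 1.

Using the first 4 balance equations plus normalization, the linear system A*pi = b is:
  [-7/8, 1/4, 1/8, 3/8, 5/16] . pi = 0
  [3/8, -13/16, 5/16, 1/8, 3/8] . pi = 0
  [1/8, 5/16, -3/4, 3/16, 1/8] . pi = 0
  [5/16, 1/16, 3/16, -15/16, 1/16] . pi = 0
  [1, 1, 1, 1, 1] . pi = 1

Solving yields:
  pi_s_1 = 3579/16058
  pi_s_2 = 22013/80290
  pi_s_3 = 2431/11470
  pi_s_4 = 11619/80290
  pi_s_5 = 839/5735

Verification (pi * P):
  3579/16058*1/8 + 22013/80290*1/4 + 2431/11470*1/8 + 11619/80290*3/8 + 839/5735*5/16 = 3579/16058 = pi_s_1  (ok)
  3579/16058*3/8 + 22013/80290*3/16 + 2431/11470*5/16 + 11619/80290*1/8 + 839/5735*3/8 = 22013/80290 = pi_s_2  (ok)
  3579/16058*1/8 + 22013/80290*5/16 + 2431/11470*1/4 + 11619/80290*3/16 + 839/5735*1/8 = 2431/11470 = pi_s_3  (ok)
  3579/16058*5/16 + 22013/80290*1/16 + 2431/11470*3/16 + 11619/80290*1/16 + 839/5735*1/16 = 11619/80290 = pi_s_4  (ok)
  3579/16058*1/16 + 22013/80290*3/16 + 2431/11470*1/8 + 11619/80290*1/4 + 839/5735*1/8 = 839/5735 = pi_s_5  (ok)

Answer: 3579/16058 22013/80290 2431/11470 11619/80290 839/5735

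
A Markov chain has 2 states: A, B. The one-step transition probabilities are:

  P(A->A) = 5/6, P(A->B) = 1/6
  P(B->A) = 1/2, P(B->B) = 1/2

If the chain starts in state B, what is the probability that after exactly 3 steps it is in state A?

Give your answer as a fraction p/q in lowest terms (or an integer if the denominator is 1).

Answer: 13/18

Derivation:
Computing P^3 by repeated multiplication:
P^1 =
  A: [5/6, 1/6]
  B: [1/2, 1/2]
P^2 =
  A: [7/9, 2/9]
  B: [2/3, 1/3]
P^3 =
  A: [41/54, 13/54]
  B: [13/18, 5/18]

(P^3)[B -> A] = 13/18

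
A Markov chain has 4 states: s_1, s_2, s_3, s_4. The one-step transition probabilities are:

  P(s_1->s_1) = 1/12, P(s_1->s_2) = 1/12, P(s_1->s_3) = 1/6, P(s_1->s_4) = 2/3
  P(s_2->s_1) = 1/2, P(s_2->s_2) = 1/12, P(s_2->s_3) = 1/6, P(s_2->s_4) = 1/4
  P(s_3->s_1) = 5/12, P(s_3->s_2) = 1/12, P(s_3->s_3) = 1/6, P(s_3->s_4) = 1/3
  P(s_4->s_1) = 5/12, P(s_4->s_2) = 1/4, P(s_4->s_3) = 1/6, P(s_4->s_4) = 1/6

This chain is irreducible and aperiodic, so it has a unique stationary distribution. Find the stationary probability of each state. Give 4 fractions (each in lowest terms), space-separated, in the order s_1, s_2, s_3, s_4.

The stationary distribution satisfies pi = pi * P, i.e.:
  pi_s_1 = 1/12*pi_s_1 + 1/2*pi_s_2 + 5/12*pi_s_3 + 5/12*pi_s_4
  pi_s_2 = 1/12*pi_s_1 + 1/12*pi_s_2 + 1/12*pi_s_3 + 1/4*pi_s_4
  pi_s_3 = 1/6*pi_s_1 + 1/6*pi_s_2 + 1/6*pi_s_3 + 1/6*pi_s_4
  pi_s_4 = 2/3*pi_s_1 + 1/4*pi_s_2 + 1/3*pi_s_3 + 1/6*pi_s_4
with normalization: pi_s_1 + pi_s_2 + pi_s_3 + pi_s_4 = 1.

Using the first 3 balance equations plus normalization, the linear system A*pi = b is:
  [-11/12, 1/2, 5/12, 5/12] . pi = 0
  [1/12, -11/12, 1/12, 1/4] . pi = 0
  [1/6, 1/6, -5/6, 1/6] . pi = 0
  [1, 1, 1, 1] . pi = 1

Solving yields:
  pi_s_1 = 109/339
  pi_s_2 = 49/339
  pi_s_3 = 1/6
  pi_s_4 = 83/226

Verification (pi * P):
  109/339*1/12 + 49/339*1/2 + 1/6*5/12 + 83/226*5/12 = 109/339 = pi_s_1  (ok)
  109/339*1/12 + 49/339*1/12 + 1/6*1/12 + 83/226*1/4 = 49/339 = pi_s_2  (ok)
  109/339*1/6 + 49/339*1/6 + 1/6*1/6 + 83/226*1/6 = 1/6 = pi_s_3  (ok)
  109/339*2/3 + 49/339*1/4 + 1/6*1/3 + 83/226*1/6 = 83/226 = pi_s_4  (ok)

Answer: 109/339 49/339 1/6 83/226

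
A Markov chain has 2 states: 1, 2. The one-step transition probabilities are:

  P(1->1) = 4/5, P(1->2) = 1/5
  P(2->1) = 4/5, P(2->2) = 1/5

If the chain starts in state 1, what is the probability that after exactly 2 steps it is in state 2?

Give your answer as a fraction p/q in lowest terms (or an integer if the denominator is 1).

Answer: 1/5

Derivation:
Computing P^2 by repeated multiplication:
P^1 =
  1: [4/5, 1/5]
  2: [4/5, 1/5]
P^2 =
  1: [4/5, 1/5]
  2: [4/5, 1/5]

(P^2)[1 -> 2] = 1/5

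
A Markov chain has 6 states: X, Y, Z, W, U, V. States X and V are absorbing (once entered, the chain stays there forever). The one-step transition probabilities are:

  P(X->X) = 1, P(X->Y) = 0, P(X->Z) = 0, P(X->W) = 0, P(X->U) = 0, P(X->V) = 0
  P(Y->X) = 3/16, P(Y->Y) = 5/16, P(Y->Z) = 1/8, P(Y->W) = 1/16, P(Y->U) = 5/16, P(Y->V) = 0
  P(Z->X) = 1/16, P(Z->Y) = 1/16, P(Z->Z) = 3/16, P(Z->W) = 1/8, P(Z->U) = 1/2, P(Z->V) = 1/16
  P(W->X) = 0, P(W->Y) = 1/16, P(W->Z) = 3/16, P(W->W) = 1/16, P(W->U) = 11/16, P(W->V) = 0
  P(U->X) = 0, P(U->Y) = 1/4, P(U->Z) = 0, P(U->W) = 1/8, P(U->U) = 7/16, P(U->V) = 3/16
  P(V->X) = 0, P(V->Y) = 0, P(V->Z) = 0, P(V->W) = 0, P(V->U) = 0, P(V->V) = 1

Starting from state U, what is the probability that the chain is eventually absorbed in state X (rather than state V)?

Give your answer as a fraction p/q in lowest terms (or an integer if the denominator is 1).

Answer: 2566/8855

Derivation:
Let a_i = P(absorbed in X | start in state i).
Boundary conditions: a_X = 1, a_V = 0.
For each transient state i, a_i = sum_j P(i->j) * a_j:
  a_Y = 3/16*a_X + 5/16*a_Y + 1/8*a_Z + 1/16*a_W + 5/16*a_U + 0*a_V
  a_Z = 1/16*a_X + 1/16*a_Y + 3/16*a_Z + 1/8*a_W + 1/2*a_U + 1/16*a_V
  a_W = 0*a_X + 1/16*a_Y + 3/16*a_Z + 1/16*a_W + 11/16*a_U + 0*a_V
  a_U = 0*a_X + 1/4*a_Y + 0*a_Z + 1/8*a_W + 7/16*a_U + 3/16*a_V

Substituting a_X = 1 and a_V = 0, rearrange to (I - Q) a = r where r[i] = P(i -> X):
  [11/16, -1/8, -1/16, -5/16] . (a_Y, a_Z, a_W, a_U) = 3/16
  [-1/16, 13/16, -1/8, -1/2] . (a_Y, a_Z, a_W, a_U) = 1/16
  [-1/16, -3/16, 15/16, -11/16] . (a_Y, a_Z, a_W, a_U) = 0
  [-1/4, 0, -1/8, 9/16] . (a_Y, a_Z, a_W, a_U) = 0

Solving yields:
  a_Y = 4384/8855
  a_Z = 55/161
  a_W = 397/1265
  a_U = 2566/8855

Starting state is U, so the absorption probability is a_U = 2566/8855.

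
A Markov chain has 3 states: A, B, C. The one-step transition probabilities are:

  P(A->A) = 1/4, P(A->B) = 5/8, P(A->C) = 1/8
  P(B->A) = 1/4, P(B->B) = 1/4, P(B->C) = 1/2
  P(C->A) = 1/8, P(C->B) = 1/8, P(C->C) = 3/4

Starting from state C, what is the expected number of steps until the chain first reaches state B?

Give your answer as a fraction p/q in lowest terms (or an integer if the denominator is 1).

Answer: 56/11

Derivation:
Let h_i = expected steps to first reach B from state i.
Boundary: h_B = 0.
First-step equations for the other states:
  h_A = 1 + 1/4*h_A + 5/8*h_B + 1/8*h_C
  h_C = 1 + 1/8*h_A + 1/8*h_B + 3/4*h_C

Substituting h_B = 0 and rearranging gives the linear system (I - Q) h = 1:
  [3/4, -1/8] . (h_A, h_C) = 1
  [-1/8, 1/4] . (h_A, h_C) = 1

Solving yields:
  h_A = 24/11
  h_C = 56/11

Starting state is C, so the expected hitting time is h_C = 56/11.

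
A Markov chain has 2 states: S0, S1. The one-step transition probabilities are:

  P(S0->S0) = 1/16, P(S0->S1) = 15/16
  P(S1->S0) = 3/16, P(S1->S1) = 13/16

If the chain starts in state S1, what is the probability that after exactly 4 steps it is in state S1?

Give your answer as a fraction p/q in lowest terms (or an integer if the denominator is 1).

Computing P^4 by repeated multiplication:
P^1 =
  S0: [1/16, 15/16]
  S1: [3/16, 13/16]
P^2 =
  S0: [23/128, 105/128]
  S1: [21/128, 107/128]
P^3 =
  S0: [169/1024, 855/1024]
  S1: [171/1024, 853/1024]
P^4 =
  S0: [1367/8192, 6825/8192]
  S1: [1365/8192, 6827/8192]

(P^4)[S1 -> S1] = 6827/8192

Answer: 6827/8192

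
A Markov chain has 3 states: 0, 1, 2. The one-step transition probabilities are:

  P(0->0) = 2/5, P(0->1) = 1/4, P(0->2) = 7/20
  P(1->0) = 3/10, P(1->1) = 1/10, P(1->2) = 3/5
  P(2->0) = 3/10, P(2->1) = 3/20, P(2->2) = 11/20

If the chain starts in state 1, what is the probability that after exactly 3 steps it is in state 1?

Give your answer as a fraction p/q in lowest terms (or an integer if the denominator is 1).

Computing P^3 by repeated multiplication:
P^1 =
  0: [2/5, 1/4, 7/20]
  1: [3/10, 1/10, 3/5]
  2: [3/10, 3/20, 11/20]
P^2 =
  0: [17/50, 71/400, 193/400]
  1: [33/100, 7/40, 99/200]
  2: [33/100, 69/400, 199/400]
P^3 =
  0: [167/500, 1401/8000, 3927/8000]
  1: [333/1000, 697/4000, 1971/4000]
  2: [333/1000, 279/1600, 3941/8000]

(P^3)[1 -> 1] = 697/4000

Answer: 697/4000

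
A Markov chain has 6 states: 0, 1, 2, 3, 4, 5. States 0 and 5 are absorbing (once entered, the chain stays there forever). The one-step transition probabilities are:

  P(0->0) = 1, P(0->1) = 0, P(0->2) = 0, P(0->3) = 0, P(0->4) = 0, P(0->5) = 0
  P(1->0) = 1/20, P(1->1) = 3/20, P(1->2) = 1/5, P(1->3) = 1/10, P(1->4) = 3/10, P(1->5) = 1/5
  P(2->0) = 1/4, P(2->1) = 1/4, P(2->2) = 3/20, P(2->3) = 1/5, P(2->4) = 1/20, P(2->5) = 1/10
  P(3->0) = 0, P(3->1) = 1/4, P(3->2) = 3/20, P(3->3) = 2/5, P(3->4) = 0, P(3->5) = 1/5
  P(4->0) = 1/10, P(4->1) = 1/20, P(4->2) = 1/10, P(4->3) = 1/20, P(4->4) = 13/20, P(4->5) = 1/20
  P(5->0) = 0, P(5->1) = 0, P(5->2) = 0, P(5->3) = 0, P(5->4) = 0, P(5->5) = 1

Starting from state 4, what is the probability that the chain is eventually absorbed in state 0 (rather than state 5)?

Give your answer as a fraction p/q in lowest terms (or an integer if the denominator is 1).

Let a_i = P(absorbed in 0 | start in state i).
Boundary conditions: a_0 = 1, a_5 = 0.
For each transient state i, a_i = sum_j P(i->j) * a_j:
  a_1 = 1/20*a_0 + 3/20*a_1 + 1/5*a_2 + 1/10*a_3 + 3/10*a_4 + 1/5*a_5
  a_2 = 1/4*a_0 + 1/4*a_1 + 3/20*a_2 + 1/5*a_3 + 1/20*a_4 + 1/10*a_5
  a_3 = 0*a_0 + 1/4*a_1 + 3/20*a_2 + 2/5*a_3 + 0*a_4 + 1/5*a_5
  a_4 = 1/10*a_0 + 1/20*a_1 + 1/10*a_2 + 1/20*a_3 + 13/20*a_4 + 1/20*a_5

Substituting a_0 = 1 and a_5 = 0, rearrange to (I - Q) a = r where r[i] = P(i -> 0):
  [17/20, -1/5, -1/10, -3/10] . (a_1, a_2, a_3, a_4) = 1/20
  [-1/4, 17/20, -1/5, -1/20] . (a_1, a_2, a_3, a_4) = 1/4
  [-1/4, -3/20, 3/5, 0] . (a_1, a_2, a_3, a_4) = 0
  [-1/20, -1/10, -1/20, 7/20] . (a_1, a_2, a_3, a_4) = 1/10

Solving yields:
  a_1 = 6429/15983
  a_2 = 8205/15983
  a_3 = 430/1453
  a_4 = 8505/15983

Starting state is 4, so the absorption probability is a_4 = 8505/15983.

Answer: 8505/15983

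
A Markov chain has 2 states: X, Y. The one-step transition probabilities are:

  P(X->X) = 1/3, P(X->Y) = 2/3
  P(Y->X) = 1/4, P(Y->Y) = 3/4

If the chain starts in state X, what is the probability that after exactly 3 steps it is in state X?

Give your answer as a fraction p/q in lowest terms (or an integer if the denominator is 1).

Answer: 59/216

Derivation:
Computing P^3 by repeated multiplication:
P^1 =
  X: [1/3, 2/3]
  Y: [1/4, 3/4]
P^2 =
  X: [5/18, 13/18]
  Y: [13/48, 35/48]
P^3 =
  X: [59/216, 157/216]
  Y: [157/576, 419/576]

(P^3)[X -> X] = 59/216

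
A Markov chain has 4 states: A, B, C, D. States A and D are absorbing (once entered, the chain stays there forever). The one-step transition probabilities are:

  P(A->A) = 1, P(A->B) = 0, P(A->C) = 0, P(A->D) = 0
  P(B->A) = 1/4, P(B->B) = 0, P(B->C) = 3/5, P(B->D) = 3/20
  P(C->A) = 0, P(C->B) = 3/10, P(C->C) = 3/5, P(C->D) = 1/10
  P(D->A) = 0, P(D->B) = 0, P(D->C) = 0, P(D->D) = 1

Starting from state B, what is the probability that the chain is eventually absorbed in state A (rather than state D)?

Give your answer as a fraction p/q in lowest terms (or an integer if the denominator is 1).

Let a_i = P(absorbed in A | start in state i).
Boundary conditions: a_A = 1, a_D = 0.
For each transient state i, a_i = sum_j P(i->j) * a_j:
  a_B = 1/4*a_A + 0*a_B + 3/5*a_C + 3/20*a_D
  a_C = 0*a_A + 3/10*a_B + 3/5*a_C + 1/10*a_D

Substituting a_A = 1 and a_D = 0, rearrange to (I - Q) a = r where r[i] = P(i -> A):
  [1, -3/5] . (a_B, a_C) = 1/4
  [-3/10, 2/5] . (a_B, a_C) = 0

Solving yields:
  a_B = 5/11
  a_C = 15/44

Starting state is B, so the absorption probability is a_B = 5/11.

Answer: 5/11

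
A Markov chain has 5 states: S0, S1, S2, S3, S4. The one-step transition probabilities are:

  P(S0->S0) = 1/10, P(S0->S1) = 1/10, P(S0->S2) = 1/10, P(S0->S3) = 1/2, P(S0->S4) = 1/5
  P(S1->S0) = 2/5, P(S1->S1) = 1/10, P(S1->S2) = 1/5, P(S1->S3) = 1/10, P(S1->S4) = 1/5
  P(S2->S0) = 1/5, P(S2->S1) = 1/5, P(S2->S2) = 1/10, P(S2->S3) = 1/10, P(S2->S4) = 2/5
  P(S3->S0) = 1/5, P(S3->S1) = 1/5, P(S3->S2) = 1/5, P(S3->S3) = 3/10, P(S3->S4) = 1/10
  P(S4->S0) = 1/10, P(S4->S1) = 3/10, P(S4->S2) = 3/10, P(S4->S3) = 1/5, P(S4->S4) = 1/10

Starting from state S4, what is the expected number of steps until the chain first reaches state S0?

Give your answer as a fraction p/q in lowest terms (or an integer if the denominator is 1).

Let h_i = expected steps to first reach S0 from state i.
Boundary: h_S0 = 0.
First-step equations for the other states:
  h_S1 = 1 + 2/5*h_S0 + 1/10*h_S1 + 1/5*h_S2 + 1/10*h_S3 + 1/5*h_S4
  h_S2 = 1 + 1/5*h_S0 + 1/5*h_S1 + 1/10*h_S2 + 1/10*h_S3 + 2/5*h_S4
  h_S3 = 1 + 1/5*h_S0 + 1/5*h_S1 + 1/5*h_S2 + 3/10*h_S3 + 1/10*h_S4
  h_S4 = 1 + 1/10*h_S0 + 3/10*h_S1 + 3/10*h_S2 + 1/5*h_S3 + 1/10*h_S4

Substituting h_S0 = 0 and rearranging gives the linear system (I - Q) h = 1:
  [9/10, -1/5, -1/10, -1/5] . (h_S1, h_S2, h_S3, h_S4) = 1
  [-1/5, 9/10, -1/10, -2/5] . (h_S1, h_S2, h_S3, h_S4) = 1
  [-1/5, -1/5, 7/10, -1/10] . (h_S1, h_S2, h_S3, h_S4) = 1
  [-3/10, -3/10, -1/5, 9/10] . (h_S1, h_S2, h_S3, h_S4) = 1

Solving yields:
  h_S1 = 1926/517
  h_S2 = 2386/517
  h_S3 = 212/47
  h_S4 = 230/47

Starting state is S4, so the expected hitting time is h_S4 = 230/47.

Answer: 230/47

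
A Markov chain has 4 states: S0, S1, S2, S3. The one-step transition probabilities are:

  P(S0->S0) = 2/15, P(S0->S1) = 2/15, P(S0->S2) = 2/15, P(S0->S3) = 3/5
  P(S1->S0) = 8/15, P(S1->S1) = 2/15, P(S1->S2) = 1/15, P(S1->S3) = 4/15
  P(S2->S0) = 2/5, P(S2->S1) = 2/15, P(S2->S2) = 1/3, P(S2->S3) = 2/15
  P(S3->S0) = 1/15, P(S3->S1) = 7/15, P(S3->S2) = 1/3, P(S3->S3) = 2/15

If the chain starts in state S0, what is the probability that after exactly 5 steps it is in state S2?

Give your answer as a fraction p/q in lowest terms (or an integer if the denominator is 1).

Answer: 169952/759375

Derivation:
Computing P^5 by repeated multiplication:
P^1 =
  S0: [2/15, 2/15, 2/15, 3/5]
  S1: [8/15, 2/15, 1/15, 4/15]
  S2: [2/5, 2/15, 1/3, 2/15]
  S3: [1/15, 7/15, 1/3, 2/15]
P^2 =
  S0: [41/225, 1/3, 61/225, 16/75]
  S1: [14/75, 2/9, 43/225, 2/5]
  S2: [4/15, 8/45, 49/225, 76/225]
  S3: [2/5, 8/45, 44/225, 17/75]
P^3 =
  S0: [1096/3375, 46/225, 26/125, 887/3375]
  S1: [832/3375, 4/15, 799/3375, 844/3375]
  S2: [6/25, 166/675, 157/675, 38/135]
  S3: [163/675, 47/225, 139/675, 232/675]
P^4 =
  S0: [12811/50625, 2237/10125, 401/1875, 15802/50625]
  S1: [4834/16875, 2194/10125, 3593/16875, 14374/50625]
  S2: [928/3375, 92/405, 89/405, 2816/10125]
  S3: [56/225, 502/2025, 86/375, 2773/10125]
P^5 =
  S0: [195866/759375, 36052/151875, 169952/759375, 71099/253125]
  S1: [195812/759375, 34624/151875, 165739/759375, 224704/759375]
  S2: [13378/50625, 6866/30375, 33073/151875, 44338/151875]
  S3: [1673/6075, 6823/30375, 1321/6075, 8582/30375]

(P^5)[S0 -> S2] = 169952/759375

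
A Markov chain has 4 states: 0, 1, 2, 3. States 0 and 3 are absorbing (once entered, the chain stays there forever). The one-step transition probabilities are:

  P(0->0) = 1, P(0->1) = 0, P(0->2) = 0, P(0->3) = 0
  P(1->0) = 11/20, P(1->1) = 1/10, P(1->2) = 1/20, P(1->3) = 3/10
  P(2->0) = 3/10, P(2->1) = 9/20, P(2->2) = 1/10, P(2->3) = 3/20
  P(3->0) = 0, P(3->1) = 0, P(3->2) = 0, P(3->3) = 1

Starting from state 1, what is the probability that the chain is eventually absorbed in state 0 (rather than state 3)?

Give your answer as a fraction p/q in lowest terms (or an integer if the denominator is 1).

Let a_i = P(absorbed in 0 | start in state i).
Boundary conditions: a_0 = 1, a_3 = 0.
For each transient state i, a_i = sum_j P(i->j) * a_j:
  a_1 = 11/20*a_0 + 1/10*a_1 + 1/20*a_2 + 3/10*a_3
  a_2 = 3/10*a_0 + 9/20*a_1 + 1/10*a_2 + 3/20*a_3

Substituting a_0 = 1 and a_3 = 0, rearrange to (I - Q) a = r where r[i] = P(i -> 0):
  [9/10, -1/20] . (a_1, a_2) = 11/20
  [-9/20, 9/10] . (a_1, a_2) = 3/10

Solving yields:
  a_1 = 68/105
  a_2 = 23/35

Starting state is 1, so the absorption probability is a_1 = 68/105.

Answer: 68/105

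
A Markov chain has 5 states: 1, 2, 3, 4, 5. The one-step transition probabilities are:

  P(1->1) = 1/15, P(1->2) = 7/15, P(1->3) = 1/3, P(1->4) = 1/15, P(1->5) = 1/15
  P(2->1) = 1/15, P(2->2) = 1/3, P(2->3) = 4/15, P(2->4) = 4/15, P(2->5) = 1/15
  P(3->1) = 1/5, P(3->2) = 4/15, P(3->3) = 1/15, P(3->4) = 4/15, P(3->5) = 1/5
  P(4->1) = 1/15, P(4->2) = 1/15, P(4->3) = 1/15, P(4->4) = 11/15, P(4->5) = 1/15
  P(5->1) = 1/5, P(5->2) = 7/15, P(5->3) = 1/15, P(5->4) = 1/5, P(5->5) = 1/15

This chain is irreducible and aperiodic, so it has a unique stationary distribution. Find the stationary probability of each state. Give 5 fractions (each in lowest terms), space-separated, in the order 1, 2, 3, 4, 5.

The stationary distribution satisfies pi = pi * P, i.e.:
  pi_1 = 1/15*pi_1 + 1/15*pi_2 + 1/5*pi_3 + 1/15*pi_4 + 1/5*pi_5
  pi_2 = 7/15*pi_1 + 1/3*pi_2 + 4/15*pi_3 + 1/15*pi_4 + 7/15*pi_5
  pi_3 = 1/3*pi_1 + 4/15*pi_2 + 1/15*pi_3 + 1/15*pi_4 + 1/15*pi_5
  pi_4 = 1/15*pi_1 + 4/15*pi_2 + 4/15*pi_3 + 11/15*pi_4 + 1/5*pi_5
  pi_5 = 1/15*pi_1 + 1/15*pi_2 + 1/5*pi_3 + 1/15*pi_4 + 1/15*pi_5
with normalization: pi_1 + pi_2 + pi_3 + pi_4 + pi_5 = 1.

Using the first 4 balance equations plus normalization, the linear system A*pi = b is:
  [-14/15, 1/15, 1/5, 1/15, 1/5] . pi = 0
  [7/15, -2/3, 4/15, 1/15, 7/15] . pi = 0
  [1/3, 4/15, -14/15, 1/15, 1/15] . pi = 0
  [1/15, 4/15, 4/15, -4/15, 1/5] . pi = 0
  [1, 1, 1, 1, 1] . pi = 1

Solving yields:
  pi_1 = 782/8113
  pi_2 = 3691/16226
  pi_3 = 2237/16226
  pi_4 = 3677/8113
  pi_5 = 690/8113

Verification (pi * P):
  782/8113*1/15 + 3691/16226*1/15 + 2237/16226*1/5 + 3677/8113*1/15 + 690/8113*1/5 = 782/8113 = pi_1  (ok)
  782/8113*7/15 + 3691/16226*1/3 + 2237/16226*4/15 + 3677/8113*1/15 + 690/8113*7/15 = 3691/16226 = pi_2  (ok)
  782/8113*1/3 + 3691/16226*4/15 + 2237/16226*1/15 + 3677/8113*1/15 + 690/8113*1/15 = 2237/16226 = pi_3  (ok)
  782/8113*1/15 + 3691/16226*4/15 + 2237/16226*4/15 + 3677/8113*11/15 + 690/8113*1/5 = 3677/8113 = pi_4  (ok)
  782/8113*1/15 + 3691/16226*1/15 + 2237/16226*1/5 + 3677/8113*1/15 + 690/8113*1/15 = 690/8113 = pi_5  (ok)

Answer: 782/8113 3691/16226 2237/16226 3677/8113 690/8113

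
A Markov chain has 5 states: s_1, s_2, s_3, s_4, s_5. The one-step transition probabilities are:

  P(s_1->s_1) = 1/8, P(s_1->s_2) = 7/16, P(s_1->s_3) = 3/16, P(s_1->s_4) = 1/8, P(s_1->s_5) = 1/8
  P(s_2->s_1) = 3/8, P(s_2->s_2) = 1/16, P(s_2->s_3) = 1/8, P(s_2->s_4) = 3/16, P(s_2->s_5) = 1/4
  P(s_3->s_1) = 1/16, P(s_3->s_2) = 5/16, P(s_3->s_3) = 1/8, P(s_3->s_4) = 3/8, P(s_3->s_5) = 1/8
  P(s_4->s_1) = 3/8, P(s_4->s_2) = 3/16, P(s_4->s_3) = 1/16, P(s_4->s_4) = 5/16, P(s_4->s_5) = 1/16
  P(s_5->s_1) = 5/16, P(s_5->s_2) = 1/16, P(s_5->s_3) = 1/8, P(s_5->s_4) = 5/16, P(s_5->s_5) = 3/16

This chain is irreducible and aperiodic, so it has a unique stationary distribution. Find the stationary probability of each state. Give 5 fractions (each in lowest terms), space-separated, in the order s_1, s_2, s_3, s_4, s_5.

Answer: 4173/15980 1777/7990 403/3196 229/940 469/3196

Derivation:
The stationary distribution satisfies pi = pi * P, i.e.:
  pi_s_1 = 1/8*pi_s_1 + 3/8*pi_s_2 + 1/16*pi_s_3 + 3/8*pi_s_4 + 5/16*pi_s_5
  pi_s_2 = 7/16*pi_s_1 + 1/16*pi_s_2 + 5/16*pi_s_3 + 3/16*pi_s_4 + 1/16*pi_s_5
  pi_s_3 = 3/16*pi_s_1 + 1/8*pi_s_2 + 1/8*pi_s_3 + 1/16*pi_s_4 + 1/8*pi_s_5
  pi_s_4 = 1/8*pi_s_1 + 3/16*pi_s_2 + 3/8*pi_s_3 + 5/16*pi_s_4 + 5/16*pi_s_5
  pi_s_5 = 1/8*pi_s_1 + 1/4*pi_s_2 + 1/8*pi_s_3 + 1/16*pi_s_4 + 3/16*pi_s_5
with normalization: pi_s_1 + pi_s_2 + pi_s_3 + pi_s_4 + pi_s_5 = 1.

Using the first 4 balance equations plus normalization, the linear system A*pi = b is:
  [-7/8, 3/8, 1/16, 3/8, 5/16] . pi = 0
  [7/16, -15/16, 5/16, 3/16, 1/16] . pi = 0
  [3/16, 1/8, -7/8, 1/16, 1/8] . pi = 0
  [1/8, 3/16, 3/8, -11/16, 5/16] . pi = 0
  [1, 1, 1, 1, 1] . pi = 1

Solving yields:
  pi_s_1 = 4173/15980
  pi_s_2 = 1777/7990
  pi_s_3 = 403/3196
  pi_s_4 = 229/940
  pi_s_5 = 469/3196

Verification (pi * P):
  4173/15980*1/8 + 1777/7990*3/8 + 403/3196*1/16 + 229/940*3/8 + 469/3196*5/16 = 4173/15980 = pi_s_1  (ok)
  4173/15980*7/16 + 1777/7990*1/16 + 403/3196*5/16 + 229/940*3/16 + 469/3196*1/16 = 1777/7990 = pi_s_2  (ok)
  4173/15980*3/16 + 1777/7990*1/8 + 403/3196*1/8 + 229/940*1/16 + 469/3196*1/8 = 403/3196 = pi_s_3  (ok)
  4173/15980*1/8 + 1777/7990*3/16 + 403/3196*3/8 + 229/940*5/16 + 469/3196*5/16 = 229/940 = pi_s_4  (ok)
  4173/15980*1/8 + 1777/7990*1/4 + 403/3196*1/8 + 229/940*1/16 + 469/3196*3/16 = 469/3196 = pi_s_5  (ok)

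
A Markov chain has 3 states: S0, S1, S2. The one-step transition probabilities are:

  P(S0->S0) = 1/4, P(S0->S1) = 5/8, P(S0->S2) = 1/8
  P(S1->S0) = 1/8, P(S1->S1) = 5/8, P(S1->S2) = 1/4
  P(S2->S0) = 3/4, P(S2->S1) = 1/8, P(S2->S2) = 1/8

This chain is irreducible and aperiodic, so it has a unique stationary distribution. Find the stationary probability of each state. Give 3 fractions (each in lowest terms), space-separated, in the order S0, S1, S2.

Answer: 19/68 9/17 13/68

Derivation:
The stationary distribution satisfies pi = pi * P, i.e.:
  pi_S0 = 1/4*pi_S0 + 1/8*pi_S1 + 3/4*pi_S2
  pi_S1 = 5/8*pi_S0 + 5/8*pi_S1 + 1/8*pi_S2
  pi_S2 = 1/8*pi_S0 + 1/4*pi_S1 + 1/8*pi_S2
with normalization: pi_S0 + pi_S1 + pi_S2 = 1.

Using the first 2 balance equations plus normalization, the linear system A*pi = b is:
  [-3/4, 1/8, 3/4] . pi = 0
  [5/8, -3/8, 1/8] . pi = 0
  [1, 1, 1] . pi = 1

Solving yields:
  pi_S0 = 19/68
  pi_S1 = 9/17
  pi_S2 = 13/68

Verification (pi * P):
  19/68*1/4 + 9/17*1/8 + 13/68*3/4 = 19/68 = pi_S0  (ok)
  19/68*5/8 + 9/17*5/8 + 13/68*1/8 = 9/17 = pi_S1  (ok)
  19/68*1/8 + 9/17*1/4 + 13/68*1/8 = 13/68 = pi_S2  (ok)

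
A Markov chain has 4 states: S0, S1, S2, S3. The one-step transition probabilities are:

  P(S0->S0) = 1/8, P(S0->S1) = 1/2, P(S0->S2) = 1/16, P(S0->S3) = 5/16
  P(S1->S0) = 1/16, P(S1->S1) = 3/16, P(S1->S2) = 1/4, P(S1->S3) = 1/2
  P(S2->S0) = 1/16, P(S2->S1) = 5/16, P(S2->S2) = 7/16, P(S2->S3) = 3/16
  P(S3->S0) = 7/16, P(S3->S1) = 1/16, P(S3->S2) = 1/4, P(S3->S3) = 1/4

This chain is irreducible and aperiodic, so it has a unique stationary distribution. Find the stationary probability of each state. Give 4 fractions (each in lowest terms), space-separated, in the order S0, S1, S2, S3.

The stationary distribution satisfies pi = pi * P, i.e.:
  pi_S0 = 1/8*pi_S0 + 1/16*pi_S1 + 1/16*pi_S2 + 7/16*pi_S3
  pi_S1 = 1/2*pi_S0 + 3/16*pi_S1 + 5/16*pi_S2 + 1/16*pi_S3
  pi_S2 = 1/16*pi_S0 + 1/4*pi_S1 + 7/16*pi_S2 + 1/4*pi_S3
  pi_S3 = 5/16*pi_S0 + 1/2*pi_S1 + 3/16*pi_S2 + 1/4*pi_S3
with normalization: pi_S0 + pi_S1 + pi_S2 + pi_S3 = 1.

Using the first 3 balance equations plus normalization, the linear system A*pi = b is:
  [-7/8, 1/16, 1/16, 7/16] . pi = 0
  [1/2, -13/16, 5/16, 1/16] . pi = 0
  [1/16, 1/4, -9/16, 1/4] . pi = 0
  [1, 1, 1, 1] . pi = 1

Solving yields:
  pi_S0 = 191/1011
  pi_S1 = 244/1011
  pi_S2 = 89/337
  pi_S3 = 103/337

Verification (pi * P):
  191/1011*1/8 + 244/1011*1/16 + 89/337*1/16 + 103/337*7/16 = 191/1011 = pi_S0  (ok)
  191/1011*1/2 + 244/1011*3/16 + 89/337*5/16 + 103/337*1/16 = 244/1011 = pi_S1  (ok)
  191/1011*1/16 + 244/1011*1/4 + 89/337*7/16 + 103/337*1/4 = 89/337 = pi_S2  (ok)
  191/1011*5/16 + 244/1011*1/2 + 89/337*3/16 + 103/337*1/4 = 103/337 = pi_S3  (ok)

Answer: 191/1011 244/1011 89/337 103/337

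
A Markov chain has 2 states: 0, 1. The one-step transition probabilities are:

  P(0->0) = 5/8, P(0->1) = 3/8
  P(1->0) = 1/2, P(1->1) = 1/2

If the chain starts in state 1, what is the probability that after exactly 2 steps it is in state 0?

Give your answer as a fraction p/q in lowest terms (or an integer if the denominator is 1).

Computing P^2 by repeated multiplication:
P^1 =
  0: [5/8, 3/8]
  1: [1/2, 1/2]
P^2 =
  0: [37/64, 27/64]
  1: [9/16, 7/16]

(P^2)[1 -> 0] = 9/16

Answer: 9/16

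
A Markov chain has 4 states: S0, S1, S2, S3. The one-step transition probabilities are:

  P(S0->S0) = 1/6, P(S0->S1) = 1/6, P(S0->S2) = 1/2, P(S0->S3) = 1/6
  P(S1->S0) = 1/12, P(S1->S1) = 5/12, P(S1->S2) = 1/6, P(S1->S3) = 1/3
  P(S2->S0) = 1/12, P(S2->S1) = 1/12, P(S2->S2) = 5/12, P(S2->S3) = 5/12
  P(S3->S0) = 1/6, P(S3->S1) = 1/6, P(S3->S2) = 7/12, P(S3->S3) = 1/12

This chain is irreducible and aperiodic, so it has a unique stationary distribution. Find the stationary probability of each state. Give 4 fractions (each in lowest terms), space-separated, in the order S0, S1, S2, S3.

The stationary distribution satisfies pi = pi * P, i.e.:
  pi_S0 = 1/6*pi_S0 + 1/12*pi_S1 + 1/12*pi_S2 + 1/6*pi_S3
  pi_S1 = 1/6*pi_S0 + 5/12*pi_S1 + 1/12*pi_S2 + 1/6*pi_S3
  pi_S2 = 1/2*pi_S0 + 1/6*pi_S1 + 5/12*pi_S2 + 7/12*pi_S3
  pi_S3 = 1/6*pi_S0 + 1/3*pi_S1 + 5/12*pi_S2 + 1/12*pi_S3
with normalization: pi_S0 + pi_S1 + pi_S2 + pi_S3 = 1.

Using the first 3 balance equations plus normalization, the linear system A*pi = b is:
  [-5/6, 1/12, 1/12, 1/6] . pi = 0
  [1/6, -7/12, 1/12, 1/6] . pi = 0
  [1/2, 1/6, -7/12, 7/12] . pi = 0
  [1, 1, 1, 1] . pi = 1

Solving yields:
  pi_S0 = 42/361
  pi_S1 = 63/361
  pi_S2 = 155/361
  pi_S3 = 101/361

Verification (pi * P):
  42/361*1/6 + 63/361*1/12 + 155/361*1/12 + 101/361*1/6 = 42/361 = pi_S0  (ok)
  42/361*1/6 + 63/361*5/12 + 155/361*1/12 + 101/361*1/6 = 63/361 = pi_S1  (ok)
  42/361*1/2 + 63/361*1/6 + 155/361*5/12 + 101/361*7/12 = 155/361 = pi_S2  (ok)
  42/361*1/6 + 63/361*1/3 + 155/361*5/12 + 101/361*1/12 = 101/361 = pi_S3  (ok)

Answer: 42/361 63/361 155/361 101/361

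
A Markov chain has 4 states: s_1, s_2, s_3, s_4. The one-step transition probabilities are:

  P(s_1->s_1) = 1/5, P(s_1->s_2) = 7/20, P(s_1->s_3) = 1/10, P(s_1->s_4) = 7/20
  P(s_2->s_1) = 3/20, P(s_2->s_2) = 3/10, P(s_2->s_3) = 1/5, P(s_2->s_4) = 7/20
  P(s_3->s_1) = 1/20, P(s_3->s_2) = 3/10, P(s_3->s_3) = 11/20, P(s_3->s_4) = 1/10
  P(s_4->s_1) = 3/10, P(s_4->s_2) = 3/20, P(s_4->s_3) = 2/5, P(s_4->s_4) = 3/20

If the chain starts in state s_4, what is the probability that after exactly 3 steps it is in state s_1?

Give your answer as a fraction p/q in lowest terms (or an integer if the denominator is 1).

Answer: 1251/8000

Derivation:
Computing P^3 by repeated multiplication:
P^1 =
  s_1: [1/5, 7/20, 1/10, 7/20]
  s_2: [3/20, 3/10, 1/5, 7/20]
  s_3: [1/20, 3/10, 11/20, 1/10]
  s_4: [3/10, 3/20, 2/5, 3/20]
P^2 =
  s_1: [81/400, 103/400, 57/200, 51/200]
  s_2: [19/100, 51/200, 13/40, 23/100]
  s_3: [9/80, 23/80, 163/400, 77/400]
  s_4: [59/400, 117/400, 17/50, 11/50]
P^3 =
  s_1: [1359/8000, 87/320, 661/2000, 911/4000]
  s_2: [323/2000, 11/40, 1363/4000, 891/4000]
  s_3: [23/160, 1107/4000, 2959/8000, 1677/8000]
  s_4: [1251/8000, 439/1600, 1393/4000, 221/1000]

(P^3)[s_4 -> s_1] = 1251/8000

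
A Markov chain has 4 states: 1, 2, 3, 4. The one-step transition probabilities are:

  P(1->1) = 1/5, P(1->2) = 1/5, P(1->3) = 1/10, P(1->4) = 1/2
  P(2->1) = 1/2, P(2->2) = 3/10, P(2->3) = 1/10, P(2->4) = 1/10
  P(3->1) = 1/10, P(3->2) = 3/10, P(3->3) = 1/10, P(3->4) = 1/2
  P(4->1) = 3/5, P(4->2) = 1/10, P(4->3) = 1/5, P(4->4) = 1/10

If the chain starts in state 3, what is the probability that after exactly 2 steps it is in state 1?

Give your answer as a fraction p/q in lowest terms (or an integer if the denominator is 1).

Computing P^2 by repeated multiplication:
P^1 =
  1: [1/5, 1/5, 1/10, 1/2]
  2: [1/2, 3/10, 1/10, 1/10]
  3: [1/10, 3/10, 1/10, 1/2]
  4: [3/5, 1/10, 1/5, 1/10]
P^2 =
  1: [9/20, 9/50, 3/20, 11/50]
  2: [8/25, 23/100, 11/100, 17/50]
  3: [12/25, 19/100, 3/20, 9/50]
  4: [1/4, 11/50, 11/100, 21/50]

(P^2)[3 -> 1] = 12/25

Answer: 12/25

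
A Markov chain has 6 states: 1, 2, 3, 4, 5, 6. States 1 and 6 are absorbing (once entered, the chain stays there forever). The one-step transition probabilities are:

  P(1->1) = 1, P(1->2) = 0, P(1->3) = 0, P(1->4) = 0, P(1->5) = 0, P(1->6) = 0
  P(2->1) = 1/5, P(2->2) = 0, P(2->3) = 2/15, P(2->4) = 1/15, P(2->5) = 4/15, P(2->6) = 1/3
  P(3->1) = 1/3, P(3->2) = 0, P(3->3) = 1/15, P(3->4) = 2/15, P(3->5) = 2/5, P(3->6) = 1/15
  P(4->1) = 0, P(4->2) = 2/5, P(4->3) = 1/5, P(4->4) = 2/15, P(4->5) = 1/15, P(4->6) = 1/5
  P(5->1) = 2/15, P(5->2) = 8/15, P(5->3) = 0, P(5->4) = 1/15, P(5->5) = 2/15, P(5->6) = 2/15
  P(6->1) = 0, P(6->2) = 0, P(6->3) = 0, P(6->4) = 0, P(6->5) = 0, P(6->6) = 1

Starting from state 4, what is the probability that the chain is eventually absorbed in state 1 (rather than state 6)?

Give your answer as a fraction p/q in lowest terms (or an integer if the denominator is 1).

Answer: 1825/4972

Derivation:
Let a_i = P(absorbed in 1 | start in state i).
Boundary conditions: a_1 = 1, a_6 = 0.
For each transient state i, a_i = sum_j P(i->j) * a_j:
  a_2 = 1/5*a_1 + 0*a_2 + 2/15*a_3 + 1/15*a_4 + 4/15*a_5 + 1/3*a_6
  a_3 = 1/3*a_1 + 0*a_2 + 1/15*a_3 + 2/15*a_4 + 2/5*a_5 + 1/15*a_6
  a_4 = 0*a_1 + 2/5*a_2 + 1/5*a_3 + 2/15*a_4 + 1/15*a_5 + 1/5*a_6
  a_5 = 2/15*a_1 + 8/15*a_2 + 0*a_3 + 1/15*a_4 + 2/15*a_5 + 2/15*a_6

Substituting a_1 = 1 and a_6 = 0, rearrange to (I - Q) a = r where r[i] = P(i -> 1):
  [1, -2/15, -1/15, -4/15] . (a_2, a_3, a_4, a_5) = 1/5
  [0, 14/15, -2/15, -2/5] . (a_2, a_3, a_4, a_5) = 1/3
  [-2/5, -1/5, 13/15, -1/15] . (a_2, a_3, a_4, a_5) = 0
  [-8/15, 0, -1/15, 13/15] . (a_2, a_3, a_4, a_5) = 2/15

Solving yields:
  a_2 = 2099/4972
  a_3 = 1489/2486
  a_4 = 1825/4972
  a_5 = 2197/4972

Starting state is 4, so the absorption probability is a_4 = 1825/4972.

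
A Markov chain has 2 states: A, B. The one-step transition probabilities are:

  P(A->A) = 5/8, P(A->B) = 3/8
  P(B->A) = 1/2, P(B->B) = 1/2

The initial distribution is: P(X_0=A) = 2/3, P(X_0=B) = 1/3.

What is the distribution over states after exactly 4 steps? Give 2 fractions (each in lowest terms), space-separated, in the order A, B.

Answer: 3511/6144 2633/6144

Derivation:
Propagating the distribution step by step (d_{t+1} = d_t * P):
d_0 = (A=2/3, B=1/3)
  d_1[A] = 2/3*5/8 + 1/3*1/2 = 7/12
  d_1[B] = 2/3*3/8 + 1/3*1/2 = 5/12
d_1 = (A=7/12, B=5/12)
  d_2[A] = 7/12*5/8 + 5/12*1/2 = 55/96
  d_2[B] = 7/12*3/8 + 5/12*1/2 = 41/96
d_2 = (A=55/96, B=41/96)
  d_3[A] = 55/96*5/8 + 41/96*1/2 = 439/768
  d_3[B] = 55/96*3/8 + 41/96*1/2 = 329/768
d_3 = (A=439/768, B=329/768)
  d_4[A] = 439/768*5/8 + 329/768*1/2 = 3511/6144
  d_4[B] = 439/768*3/8 + 329/768*1/2 = 2633/6144
d_4 = (A=3511/6144, B=2633/6144)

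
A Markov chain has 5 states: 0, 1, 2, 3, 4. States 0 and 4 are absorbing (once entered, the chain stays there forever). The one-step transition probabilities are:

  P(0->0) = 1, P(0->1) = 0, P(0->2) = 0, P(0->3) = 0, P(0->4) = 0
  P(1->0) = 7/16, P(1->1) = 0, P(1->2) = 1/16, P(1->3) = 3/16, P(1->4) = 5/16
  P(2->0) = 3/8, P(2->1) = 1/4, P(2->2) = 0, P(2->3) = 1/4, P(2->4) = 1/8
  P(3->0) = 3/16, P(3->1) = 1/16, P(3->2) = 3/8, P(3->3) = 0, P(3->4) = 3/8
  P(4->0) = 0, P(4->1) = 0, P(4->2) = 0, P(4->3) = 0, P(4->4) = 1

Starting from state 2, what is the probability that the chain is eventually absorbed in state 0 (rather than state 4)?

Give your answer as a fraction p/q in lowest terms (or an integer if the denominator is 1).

Answer: 1111/1762

Derivation:
Let a_i = P(absorbed in 0 | start in state i).
Boundary conditions: a_0 = 1, a_4 = 0.
For each transient state i, a_i = sum_j P(i->j) * a_j:
  a_1 = 7/16*a_0 + 0*a_1 + 1/16*a_2 + 3/16*a_3 + 5/16*a_4
  a_2 = 3/8*a_0 + 1/4*a_1 + 0*a_2 + 1/4*a_3 + 1/8*a_4
  a_3 = 3/16*a_0 + 1/16*a_1 + 3/8*a_2 + 0*a_3 + 3/8*a_4

Substituting a_0 = 1 and a_4 = 0, rearrange to (I - Q) a = r where r[i] = P(i -> 0):
  [1, -1/16, -3/16] . (a_1, a_2, a_3) = 7/16
  [-1/4, 1, -1/4] . (a_1, a_2, a_3) = 3/8
  [-1/16, -3/8, 1] . (a_1, a_2, a_3) = 3/16

Solving yields:
  a_1 = 496/881
  a_2 = 1111/1762
  a_3 = 809/1762

Starting state is 2, so the absorption probability is a_2 = 1111/1762.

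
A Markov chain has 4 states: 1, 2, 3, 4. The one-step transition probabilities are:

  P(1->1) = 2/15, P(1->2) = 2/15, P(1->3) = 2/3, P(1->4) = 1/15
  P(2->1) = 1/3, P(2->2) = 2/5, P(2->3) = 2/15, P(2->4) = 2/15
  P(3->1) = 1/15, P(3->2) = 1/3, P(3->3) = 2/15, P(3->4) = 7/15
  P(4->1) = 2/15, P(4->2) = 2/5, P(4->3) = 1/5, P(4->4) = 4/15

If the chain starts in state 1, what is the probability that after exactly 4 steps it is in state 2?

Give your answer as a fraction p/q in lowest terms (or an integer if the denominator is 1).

Computing P^4 by repeated multiplication:
P^1 =
  1: [2/15, 2/15, 2/3, 1/15]
  2: [1/3, 2/5, 2/15, 2/15]
  3: [1/15, 1/3, 2/15, 7/15]
  4: [2/15, 2/5, 1/5, 4/15]
P^2 =
  1: [26/225, 8/25, 47/225, 16/45]
  2: [46/225, 68/225, 8/25, 13/75]
  3: [43/225, 28/75, 1/5, 53/225]
  4: [1/5, 79/225, 2/9, 17/75]
P^3 =
  1: [619/3375, 1199/3375, 82/375, 91/375]
  2: [194/1125, 1094/3375, 857/3375, 842/3375]
  3: [73/375, 1133/3375, 847/3375, 82/375]
  4: [637/3375, 224/675, 287/1125, 757/3375]
P^4 =
  1: [3203/16875, 17036/50625, 12521/50625, 11459/50625]
  2: [367/2025, 3413/10125, 12248/50625, 12137/50625]
  3: [9302/50625, 671/2025, 472/1875, 11804/50625]
  4: [3083/16875, 16841/50625, 4201/16875, 11932/50625]

(P^4)[1 -> 2] = 17036/50625

Answer: 17036/50625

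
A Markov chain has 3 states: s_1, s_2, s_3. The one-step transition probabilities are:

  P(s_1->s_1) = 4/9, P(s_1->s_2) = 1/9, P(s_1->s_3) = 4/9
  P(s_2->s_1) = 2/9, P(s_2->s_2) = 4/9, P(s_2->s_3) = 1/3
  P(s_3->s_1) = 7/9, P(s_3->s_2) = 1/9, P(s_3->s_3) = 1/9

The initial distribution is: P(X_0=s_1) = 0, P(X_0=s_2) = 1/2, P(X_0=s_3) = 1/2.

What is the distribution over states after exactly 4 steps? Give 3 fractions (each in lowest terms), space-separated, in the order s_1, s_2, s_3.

Propagating the distribution step by step (d_{t+1} = d_t * P):
d_0 = (s_1=0, s_2=1/2, s_3=1/2)
  d_1[s_1] = 0*4/9 + 1/2*2/9 + 1/2*7/9 = 1/2
  d_1[s_2] = 0*1/9 + 1/2*4/9 + 1/2*1/9 = 5/18
  d_1[s_3] = 0*4/9 + 1/2*1/3 + 1/2*1/9 = 2/9
d_1 = (s_1=1/2, s_2=5/18, s_3=2/9)
  d_2[s_1] = 1/2*4/9 + 5/18*2/9 + 2/9*7/9 = 37/81
  d_2[s_2] = 1/2*1/9 + 5/18*4/9 + 2/9*1/9 = 11/54
  d_2[s_3] = 1/2*4/9 + 5/18*1/3 + 2/9*1/9 = 55/162
d_2 = (s_1=37/81, s_2=11/54, s_3=55/162)
  d_3[s_1] = 37/81*4/9 + 11/54*2/9 + 55/162*7/9 = 83/162
  d_3[s_2] = 37/81*1/9 + 11/54*4/9 + 55/162*1/9 = 29/162
  d_3[s_3] = 37/81*4/9 + 11/54*1/3 + 55/162*1/9 = 25/81
d_3 = (s_1=83/162, s_2=29/162, s_3=25/81)
  d_4[s_1] = 83/162*4/9 + 29/162*2/9 + 25/81*7/9 = 370/729
  d_4[s_2] = 83/162*1/9 + 29/162*4/9 + 25/81*1/9 = 83/486
  d_4[s_3] = 83/162*4/9 + 29/162*1/3 + 25/81*1/9 = 469/1458
d_4 = (s_1=370/729, s_2=83/486, s_3=469/1458)

Answer: 370/729 83/486 469/1458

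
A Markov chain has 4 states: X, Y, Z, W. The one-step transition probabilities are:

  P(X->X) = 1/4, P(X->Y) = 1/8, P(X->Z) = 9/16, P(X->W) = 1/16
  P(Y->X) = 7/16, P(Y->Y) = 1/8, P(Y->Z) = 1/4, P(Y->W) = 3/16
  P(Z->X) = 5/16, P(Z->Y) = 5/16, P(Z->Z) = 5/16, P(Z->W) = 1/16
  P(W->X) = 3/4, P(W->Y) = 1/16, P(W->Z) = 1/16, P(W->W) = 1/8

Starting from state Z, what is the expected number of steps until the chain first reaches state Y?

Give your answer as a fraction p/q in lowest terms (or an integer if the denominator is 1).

Let h_i = expected steps to first reach Y from state i.
Boundary: h_Y = 0.
First-step equations for the other states:
  h_X = 1 + 1/4*h_X + 1/8*h_Y + 9/16*h_Z + 1/16*h_W
  h_Z = 1 + 5/16*h_X + 5/16*h_Y + 5/16*h_Z + 1/16*h_W
  h_W = 1 + 3/4*h_X + 1/16*h_Y + 1/16*h_Z + 1/8*h_W

Substituting h_Y = 0 and rearranging gives the linear system (I - Q) h = 1:
  [3/4, -9/16, -1/16] . (h_X, h_Z, h_W) = 1
  [-5/16, 11/16, -1/16] . (h_X, h_Z, h_W) = 1
  [-3/4, -1/16, 7/8] . (h_X, h_Z, h_W) = 1

Solving yields:
  h_X = 4800/961
  h_Z = 4080/961
  h_W = 5504/961

Starting state is Z, so the expected hitting time is h_Z = 4080/961.

Answer: 4080/961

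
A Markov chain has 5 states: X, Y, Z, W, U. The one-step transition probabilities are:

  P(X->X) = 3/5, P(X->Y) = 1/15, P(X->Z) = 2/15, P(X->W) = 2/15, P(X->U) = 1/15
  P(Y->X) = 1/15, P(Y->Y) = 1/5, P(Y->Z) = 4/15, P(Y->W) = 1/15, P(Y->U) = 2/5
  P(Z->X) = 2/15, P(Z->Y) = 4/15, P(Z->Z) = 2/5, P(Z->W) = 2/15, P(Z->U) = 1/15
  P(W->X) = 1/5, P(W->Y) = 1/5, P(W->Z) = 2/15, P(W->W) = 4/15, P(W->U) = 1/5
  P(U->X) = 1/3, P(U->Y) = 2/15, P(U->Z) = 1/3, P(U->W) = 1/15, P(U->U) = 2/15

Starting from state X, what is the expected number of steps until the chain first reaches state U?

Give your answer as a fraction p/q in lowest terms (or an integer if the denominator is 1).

Answer: 9015/1214

Derivation:
Let h_i = expected steps to first reach U from state i.
Boundary: h_U = 0.
First-step equations for the other states:
  h_X = 1 + 3/5*h_X + 1/15*h_Y + 2/15*h_Z + 2/15*h_W + 1/15*h_U
  h_Y = 1 + 1/15*h_X + 1/5*h_Y + 4/15*h_Z + 1/15*h_W + 2/5*h_U
  h_Z = 1 + 2/15*h_X + 4/15*h_Y + 2/5*h_Z + 2/15*h_W + 1/15*h_U
  h_W = 1 + 1/5*h_X + 1/5*h_Y + 2/15*h_Z + 4/15*h_W + 1/5*h_U

Substituting h_U = 0 and rearranging gives the linear system (I - Q) h = 1:
  [2/5, -1/15, -2/15, -2/15] . (h_X, h_Y, h_Z, h_W) = 1
  [-1/15, 4/5, -4/15, -1/15] . (h_X, h_Y, h_Z, h_W) = 1
  [-2/15, -4/15, 3/5, -2/15] . (h_X, h_Y, h_Z, h_W) = 1
  [-1/5, -1/5, -2/15, 11/15] . (h_X, h_Y, h_Z, h_W) = 1

Solving yields:
  h_X = 9015/1214
  h_Y = 2775/607
  h_Z = 4035/607
  h_W = 7095/1214

Starting state is X, so the expected hitting time is h_X = 9015/1214.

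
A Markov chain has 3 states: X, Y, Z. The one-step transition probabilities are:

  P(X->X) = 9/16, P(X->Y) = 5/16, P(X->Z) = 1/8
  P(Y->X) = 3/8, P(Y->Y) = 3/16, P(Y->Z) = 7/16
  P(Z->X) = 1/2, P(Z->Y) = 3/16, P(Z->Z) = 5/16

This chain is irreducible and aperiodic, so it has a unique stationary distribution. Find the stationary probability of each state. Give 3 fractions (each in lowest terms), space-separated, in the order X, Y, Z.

The stationary distribution satisfies pi = pi * P, i.e.:
  pi_X = 9/16*pi_X + 3/8*pi_Y + 1/2*pi_Z
  pi_Y = 5/16*pi_X + 3/16*pi_Y + 3/16*pi_Z
  pi_Z = 1/8*pi_X + 7/16*pi_Y + 5/16*pi_Z
with normalization: pi_X + pi_Y + pi_Z = 1.

Using the first 2 balance equations plus normalization, the linear system A*pi = b is:
  [-7/16, 3/8, 1/2] . pi = 0
  [5/16, -13/16, 3/16] . pi = 0
  [1, 1, 1] . pi = 1

Solving yields:
  pi_X = 1/2
  pi_Y = 1/4
  pi_Z = 1/4

Verification (pi * P):
  1/2*9/16 + 1/4*3/8 + 1/4*1/2 = 1/2 = pi_X  (ok)
  1/2*5/16 + 1/4*3/16 + 1/4*3/16 = 1/4 = pi_Y  (ok)
  1/2*1/8 + 1/4*7/16 + 1/4*5/16 = 1/4 = pi_Z  (ok)

Answer: 1/2 1/4 1/4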